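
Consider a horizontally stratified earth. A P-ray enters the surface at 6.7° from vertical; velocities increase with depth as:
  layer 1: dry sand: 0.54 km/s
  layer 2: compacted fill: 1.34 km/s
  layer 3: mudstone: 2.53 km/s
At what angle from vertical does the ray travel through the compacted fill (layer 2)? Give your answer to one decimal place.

Snell's law across each interface conserves sin θ / V, so sin θ_2 = V_2·sin θ₁/V₁.
sin θ_2 = 1.34 × sin 6.7° / 0.54 = 0.2895.
θ_2 = arcsin 0.2895 = 16.83°.

16.8°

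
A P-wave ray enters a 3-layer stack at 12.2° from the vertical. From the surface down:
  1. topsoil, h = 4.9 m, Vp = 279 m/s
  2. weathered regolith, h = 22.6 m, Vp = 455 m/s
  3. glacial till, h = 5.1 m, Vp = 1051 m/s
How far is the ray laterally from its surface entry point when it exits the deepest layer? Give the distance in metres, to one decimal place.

Ray parameter p = sin 12.2° / 279 m/s = 7.5744e-04 s/m.
Layer 1: θ = 12.20°; offset = 4.9·tan 12.20° = 1.059 m.
Layer 2: sin θ = p·455 = 0.3446 → θ = 20.16°; offset = 22.6·tan 20.16° = 8.297 m.
Layer 3: sin θ = p·1051 = 0.7961 → θ = 52.76°; offset = 5.1·tan 52.76° = 6.708 m.
Summing the layer offsets gives 16.065 m.

16.1 m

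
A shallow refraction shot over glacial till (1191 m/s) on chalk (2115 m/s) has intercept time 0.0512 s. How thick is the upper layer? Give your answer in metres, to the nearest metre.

37 m

θ_c = arcsin(1191/2115) = 34.27°; cos θ_c = 0.8264.
tᵢ = 2h cos θ_c/V₁ ⇒ h = tᵢ·V₁/(2 cos θ_c) = 0.0512·1191/(2·0.8264) = 36.90 m.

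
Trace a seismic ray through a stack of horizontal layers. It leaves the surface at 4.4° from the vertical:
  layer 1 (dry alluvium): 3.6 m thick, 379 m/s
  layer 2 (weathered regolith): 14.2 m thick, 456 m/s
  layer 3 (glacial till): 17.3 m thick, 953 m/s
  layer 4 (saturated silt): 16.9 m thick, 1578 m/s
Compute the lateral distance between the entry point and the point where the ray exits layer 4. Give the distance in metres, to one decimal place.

Apply Snell's law at each interface; in layer i the horizontal offset is hᵢ·tan θᵢ.
Layer 1: θ = 4.40°; offset = 3.6·tan 4.40° = 0.277 m.
Layer 2: sin θ = 456·sin 4.4°/379 = 0.0923, θ = 5.30°; offset = 14.2·tan 5.30° = 1.316 m.
Layer 3: sin θ = 953·sin 4.4°/379 = 0.1929, θ = 11.12°; offset = 17.3·tan 11.12° = 3.401 m.
Layer 4: sin θ = 1578·sin 4.4°/379 = 0.3194, θ = 18.63°; offset = 16.9·tan 18.63° = 5.697 m.
Σ offsets = 10.691 m.

10.7 m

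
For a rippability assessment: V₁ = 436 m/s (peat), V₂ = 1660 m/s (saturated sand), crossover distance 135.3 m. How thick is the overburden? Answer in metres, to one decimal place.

51.7 m

h = (x_cross/2)·√((V₂−V₁)/(V₂+V₁)).
(V₂−V₁)/(V₂+V₁) = (1660−436)/(1660+436) = 0.5840; √ = 0.7642.
h = (135.3/2)·0.7642 = 51.70 m.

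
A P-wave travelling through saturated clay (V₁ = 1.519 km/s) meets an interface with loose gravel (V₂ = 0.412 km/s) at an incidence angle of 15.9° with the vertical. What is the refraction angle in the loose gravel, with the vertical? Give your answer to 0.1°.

sin θ₁/V₁ = sin θ₂/V₂ ⇒ sin θ₂ = 0.412·sin 15.9°/1.519 = 0.412·0.2740/1.519 = 0.0743.
θ₂ = sin⁻¹(0.0743) = 4.26° (from vertical).

4.3°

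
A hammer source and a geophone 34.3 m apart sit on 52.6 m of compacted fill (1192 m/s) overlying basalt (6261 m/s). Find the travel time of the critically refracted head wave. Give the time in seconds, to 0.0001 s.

0.0921 s

t = x/V₂ + 2h·√(V₂²−V₁²)/(V₁V₂).
√(V₂²−V₁²) = √(6261²−1192²) = 6146.5 m/s; delay term = 2·52.6·6146.5/(1192·6261) = 0.08664 s.
t = 34.3/6261 + 0.08664 = 0.09212 s.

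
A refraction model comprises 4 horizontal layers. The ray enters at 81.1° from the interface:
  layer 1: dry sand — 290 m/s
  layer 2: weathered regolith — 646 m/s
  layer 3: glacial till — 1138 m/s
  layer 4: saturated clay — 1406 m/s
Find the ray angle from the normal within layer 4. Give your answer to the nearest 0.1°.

From the normal: θ₁ = 90° − 81.1° = 8.9°.
Ray parameter p = sin 8.9° / 290 = 5.3348e-04 s/m.
sin θ_4 = p·V_4 = 5.3348e-04 × 1406 = 0.7501.
θ_4 = arcsin 0.7501 = 48.60°.

48.6°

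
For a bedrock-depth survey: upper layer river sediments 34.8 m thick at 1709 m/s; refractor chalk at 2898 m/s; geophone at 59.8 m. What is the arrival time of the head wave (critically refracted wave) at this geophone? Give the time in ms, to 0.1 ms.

53.5 ms

θ_c = arcsin(V₁/V₂) = arcsin(1709/2898) = 36.14°, cos θ_c = 0.8076.
Intercept time tᵢ = 2h cos θ_c / V₁ = 2·34.8·0.8076/1709 = 0.03289 s.
t = x/V₂ + tᵢ = 59.8/2898 + 0.03289 = 0.05353 s.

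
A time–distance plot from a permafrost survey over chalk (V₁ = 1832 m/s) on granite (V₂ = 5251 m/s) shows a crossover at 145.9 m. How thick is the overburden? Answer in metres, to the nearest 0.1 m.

h = (x_cross/2)·√((V₂−V₁)/(V₂+V₁)).
(V₂−V₁)/(V₂+V₁) = (5251−1832)/(5251+1832) = 0.4827; √ = 0.6948.
h = (145.9/2)·0.6948 = 50.68 m.

50.7 m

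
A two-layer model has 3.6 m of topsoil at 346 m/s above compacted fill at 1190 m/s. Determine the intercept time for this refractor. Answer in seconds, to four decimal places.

0.0199 s

tᵢ = 2h·√(V₂²−V₁²)/(V₁V₂).
√(V₂²−V₁²) = √(1190²−346²) = 1138.6 m/s.
tᵢ = 2·3.6·1138.6/(346·1190) = 0.01991 s.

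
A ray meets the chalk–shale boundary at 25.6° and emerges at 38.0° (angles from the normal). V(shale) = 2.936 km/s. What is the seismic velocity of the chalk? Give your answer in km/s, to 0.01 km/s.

2.06 km/s

Snell's law: sin 25.6°/V₁ = sin 38.0°/V₂.
V₁ = V₂·sin 25.6°/sin 38.0° = 2.936 × 0.7018 = 2.06 km/s.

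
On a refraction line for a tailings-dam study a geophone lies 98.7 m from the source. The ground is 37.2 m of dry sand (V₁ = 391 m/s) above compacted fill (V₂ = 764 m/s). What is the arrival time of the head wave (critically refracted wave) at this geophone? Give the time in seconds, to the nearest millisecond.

0.293 s

t = x/V₂ + 2h·√(V₂²−V₁²)/(V₁V₂).
√(V₂²−V₁²) = √(764²−391²) = 656.4 m/s; delay term = 2·37.2·656.4/(391·764) = 0.16347 s.
t = 98.7/764 + 0.16347 = 0.29266 s.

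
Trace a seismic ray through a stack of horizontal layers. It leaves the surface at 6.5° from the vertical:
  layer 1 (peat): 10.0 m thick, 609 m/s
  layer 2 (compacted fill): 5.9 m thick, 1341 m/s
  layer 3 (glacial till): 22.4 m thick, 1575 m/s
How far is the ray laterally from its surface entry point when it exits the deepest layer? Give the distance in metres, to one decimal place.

9.5 m

Apply Snell's law at each interface; in layer i the horizontal offset is hᵢ·tan θᵢ.
Layer 1: θ = 6.50°; offset = 10.0·tan 6.50° = 1.139 m.
Layer 2: sin θ = 1341·sin 6.5°/609 = 0.2493, θ = 14.43°; offset = 5.9·tan 14.43° = 1.519 m.
Layer 3: sin θ = 1575·sin 6.5°/609 = 0.2928, θ = 17.02°; offset = 22.4·tan 17.02° = 6.858 m.
Summing the layer offsets gives 9.516 m.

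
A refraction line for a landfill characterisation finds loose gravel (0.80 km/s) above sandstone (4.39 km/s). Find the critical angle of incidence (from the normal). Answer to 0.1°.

At critical incidence the refracted ray runs along the interface (θ₂ = 90°), so sin θ_c = V₁/V₂.
θ_c = arcsin(0.80/4.39) = arcsin 0.1822 = 10.50°.

10.5°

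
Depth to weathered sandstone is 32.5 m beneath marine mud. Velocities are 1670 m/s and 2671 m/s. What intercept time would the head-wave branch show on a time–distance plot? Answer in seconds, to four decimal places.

tᵢ = 2h·√(V₂²−V₁²)/(V₁V₂).
√(V₂²−V₁²) = √(2671²−1670²) = 2084.5 m/s.
tᵢ = 2·32.5·2084.5/(1670·2671) = 0.03038 s.

0.0304 s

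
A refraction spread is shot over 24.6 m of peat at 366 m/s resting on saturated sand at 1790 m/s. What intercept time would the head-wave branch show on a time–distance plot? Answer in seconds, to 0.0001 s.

0.1316 s

tᵢ = 2h·√(V₂²−V₁²)/(V₁V₂).
√(V₂²−V₁²) = √(1790²−366²) = 1752.2 m/s.
tᵢ = 2·24.6·1752.2/(366·1790) = 0.13159 s.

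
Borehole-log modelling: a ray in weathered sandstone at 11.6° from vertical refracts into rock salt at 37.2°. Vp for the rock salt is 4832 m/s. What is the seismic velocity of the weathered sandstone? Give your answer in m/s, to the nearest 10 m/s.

sin 11.6° = 0.2011; sin 37.2° = 0.6046.
V₁ = V₂·(sin θ₁/sin θ₂) = 4832·(0.2011/0.6046) = 1607.03 m/s.

1610 m/s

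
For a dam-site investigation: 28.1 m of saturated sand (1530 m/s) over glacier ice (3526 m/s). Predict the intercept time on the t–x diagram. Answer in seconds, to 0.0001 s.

0.0331 s

θ_c = arcsin(V₁/V₂) = arcsin(1530/3526) = 25.72°; cos θ_c = 0.9010.
tᵢ = 2h·cos θ_c / V₁ = 2·28.1·0.9010 / 1530 = 0.03309 s.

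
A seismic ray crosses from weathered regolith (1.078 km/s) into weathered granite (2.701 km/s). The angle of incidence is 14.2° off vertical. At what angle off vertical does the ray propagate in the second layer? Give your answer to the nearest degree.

38°

Snell's law: sin θ₂ = (V₂/V₁)·sin θ₁ = (2.701/1.078)·sin 14.2° = 0.6146.
θ₂ = sin⁻¹(0.6146) = 37.93° (from vertical).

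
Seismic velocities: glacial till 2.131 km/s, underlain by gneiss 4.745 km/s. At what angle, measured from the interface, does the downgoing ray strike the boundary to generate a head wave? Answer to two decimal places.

63.31°

Critical incidence: sin θ_c = V₁/V₂ = 2.131/4.745 = 0.4491.
θ_c = arcsin 0.4491 = 26.69°.
Measured from the interface: 90° − 26.69° = 63.31°.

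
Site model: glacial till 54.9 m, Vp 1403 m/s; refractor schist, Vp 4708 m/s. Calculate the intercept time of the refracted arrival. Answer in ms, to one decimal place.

tᵢ = 2h·√(V₂²−V₁²)/(V₁V₂).
√(V₂²−V₁²) = √(4708²−1403²) = 4494.1 m/s.
tᵢ = 2·54.9·4494.1/(1403·4708) = 0.07471 s.

74.7 ms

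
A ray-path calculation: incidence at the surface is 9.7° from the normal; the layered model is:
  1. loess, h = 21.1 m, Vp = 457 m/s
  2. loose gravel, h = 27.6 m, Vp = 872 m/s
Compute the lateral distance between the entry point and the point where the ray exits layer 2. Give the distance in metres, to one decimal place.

13.0 m

p = sin θ₁/V₁ = sin 9.7°/457 = 3.6869e-04 s/m is conserved through the stack.
Layer 1: θ = 9.70°; offset = 21.1·tan 9.70° = 3.607 m.
Layer 2: sin θ = p·872 = 0.3215 → θ = 18.75°; offset = 27.6·tan 18.75° = 9.371 m.
Σ offsets = 12.977 m.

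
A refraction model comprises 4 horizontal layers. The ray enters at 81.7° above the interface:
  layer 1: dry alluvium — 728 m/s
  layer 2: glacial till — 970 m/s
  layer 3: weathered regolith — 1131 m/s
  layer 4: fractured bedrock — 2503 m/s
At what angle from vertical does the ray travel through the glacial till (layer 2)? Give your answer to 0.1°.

From the normal: θ₁ = 90° − 81.7° = 8.3°.
Ray parameter p = sin 8.3° / 728 = 1.9829e-04 s/m.
sin θ_2 = p·V_2 = 1.9829e-04 × 970 = 0.1923.
θ_2 = 11.09° from the vertical.

11.1°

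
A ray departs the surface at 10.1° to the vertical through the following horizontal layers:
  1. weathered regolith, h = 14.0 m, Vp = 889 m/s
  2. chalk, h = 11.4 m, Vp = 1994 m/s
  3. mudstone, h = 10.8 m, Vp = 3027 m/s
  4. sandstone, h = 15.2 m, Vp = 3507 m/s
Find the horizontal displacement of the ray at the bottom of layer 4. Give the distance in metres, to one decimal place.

30.0 m

Apply Snell's law at each interface; in layer i the horizontal offset is hᵢ·tan θᵢ.
Layer 1: θ = 10.10°; offset = 14.0·tan 10.10° = 2.494 m.
Layer 2: sin θ = 1994·sin 10.1°/889 = 0.3933, θ = 23.16°; offset = 11.4·tan 23.16° = 4.877 m.
Layer 3: sin θ = 3027·sin 10.1°/889 = 0.5971, θ = 36.66°; offset = 10.8·tan 36.66° = 8.039 m.
Layer 4: sin θ = 3507·sin 10.1°/889 = 0.6918, θ = 43.77°; offset = 15.2·tan 43.77° = 14.562 m.
Σ offsets = 29.973 m.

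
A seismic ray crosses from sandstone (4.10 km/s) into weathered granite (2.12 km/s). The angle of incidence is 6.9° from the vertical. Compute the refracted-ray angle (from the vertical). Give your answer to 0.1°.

3.6°

Snell's law: sin θ₂ = (V₂/V₁)·sin θ₁ = (2.12/4.10)·sin 6.9° = 0.0621.
θ₂ = sin⁻¹(0.0621) = 3.56° (from vertical).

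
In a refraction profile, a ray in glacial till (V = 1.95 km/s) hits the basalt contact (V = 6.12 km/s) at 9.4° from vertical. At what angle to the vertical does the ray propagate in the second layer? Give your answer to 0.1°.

Snell's law: sin θ₂ = (V₂/V₁)·sin θ₁ = (6.12/1.95)·sin 9.4° = 0.5126.
θ₂ = arcsin 0.5126 = 30.84° from the normal.

30.8°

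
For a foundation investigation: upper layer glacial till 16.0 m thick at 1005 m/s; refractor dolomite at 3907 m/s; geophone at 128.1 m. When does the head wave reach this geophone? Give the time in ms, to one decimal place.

63.6 ms

t = x/V₂ + 2h·√(V₂²−V₁²)/(V₁V₂).
√(V₂²−V₁²) = √(3907²−1005²) = 3775.5 m/s; delay term = 2·16.0·3775.5/(1005·3907) = 0.03077 s.
t = 128.1/3907 + 0.03077 = 0.06356 s.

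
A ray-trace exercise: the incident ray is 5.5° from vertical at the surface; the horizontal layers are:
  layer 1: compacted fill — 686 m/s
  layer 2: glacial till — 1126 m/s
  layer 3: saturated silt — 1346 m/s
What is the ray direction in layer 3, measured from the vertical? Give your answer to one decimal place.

10.8°

Ray parameter p = sin 5.5° / 686 = 1.3972e-04 s/m.
sin θ_3 = p·V_3 = 1.3972e-04 × 1346 = 0.1881.
θ_3 = 10.84° from the vertical.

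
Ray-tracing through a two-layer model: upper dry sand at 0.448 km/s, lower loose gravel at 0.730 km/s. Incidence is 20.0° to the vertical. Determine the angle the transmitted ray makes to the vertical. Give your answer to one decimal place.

33.9°

sin θ₁/V₁ = sin θ₂/V₂ ⇒ sin θ₂ = 0.730·sin 20.0°/0.448 = 0.730·0.3420/0.448 = 0.5573.
θ₂ = sin⁻¹(0.5573) = 33.87° (from vertical).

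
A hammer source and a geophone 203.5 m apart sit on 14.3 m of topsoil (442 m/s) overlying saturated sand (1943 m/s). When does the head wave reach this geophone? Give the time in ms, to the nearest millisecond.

168 ms

t = x/V₂ + 2h·√(V₂²−V₁²)/(V₁V₂).
√(V₂²−V₁²) = √(1943²−442²) = 1892.1 m/s; delay term = 2·14.3·1892.1/(442·1943) = 0.06301 s.
t = 203.5/1943 + 0.06301 = 0.16774 s.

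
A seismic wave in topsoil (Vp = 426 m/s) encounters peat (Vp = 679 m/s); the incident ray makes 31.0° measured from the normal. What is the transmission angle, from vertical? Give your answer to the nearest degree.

sin θ₁/V₁ = sin θ₂/V₂ ⇒ sin θ₂ = 679·sin 31.0°/426 = 679·0.5150/426 = 0.8209.
θ₂ = sin⁻¹(0.8209) = 55.18° (from vertical).

55°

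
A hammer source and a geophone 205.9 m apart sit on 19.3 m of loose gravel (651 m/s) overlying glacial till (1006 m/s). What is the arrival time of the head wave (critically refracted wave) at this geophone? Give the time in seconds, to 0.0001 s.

t = x/V₂ + 2h·√(V₂²−V₁²)/(V₁V₂).
√(V₂²−V₁²) = √(1006²−651²) = 767.0 m/s; delay term = 2·19.3·767.0/(651·1006) = 0.04520 s.
t = 205.9/1006 + 0.04520 = 0.24988 s.

0.2499 s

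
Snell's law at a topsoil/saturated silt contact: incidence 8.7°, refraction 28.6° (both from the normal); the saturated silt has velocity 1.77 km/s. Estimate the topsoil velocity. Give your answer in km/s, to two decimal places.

Snell's law: sin 8.7°/V₁ = sin 28.6°/V₂.
V₁ = V₂·sin 8.7°/sin 28.6° = 1.77 × 0.3160 = 0.56 km/s.

0.56 km/s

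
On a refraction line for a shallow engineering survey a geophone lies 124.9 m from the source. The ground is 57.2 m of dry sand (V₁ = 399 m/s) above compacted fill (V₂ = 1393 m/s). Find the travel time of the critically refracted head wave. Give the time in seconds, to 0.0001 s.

0.3644 s

θ_c = arcsin(V₁/V₂) = arcsin(399/1393) = 16.64°, cos θ_c = 0.9581.
Intercept time tᵢ = 2h cos θ_c / V₁ = 2·57.2·0.9581/399 = 0.27470 s.
t = x/V₂ + tᵢ = 124.9/1393 + 0.27470 = 0.36437 s.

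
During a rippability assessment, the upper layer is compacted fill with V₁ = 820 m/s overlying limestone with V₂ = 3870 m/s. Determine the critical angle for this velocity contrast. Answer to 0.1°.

12.2°

Critical incidence: sin θ_c = V₁/V₂ = 820/3870 = 0.2119.
θ_c = arcsin 0.2119 = 12.23°.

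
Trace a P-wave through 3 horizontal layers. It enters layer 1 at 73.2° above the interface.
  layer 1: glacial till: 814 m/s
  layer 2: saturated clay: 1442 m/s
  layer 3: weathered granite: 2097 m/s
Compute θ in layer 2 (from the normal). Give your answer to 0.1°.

30.8°

From the normal: θ₁ = 90° − 73.2° = 16.8°.
Ray parameter p = sin 16.8° / 814 = 3.5508e-04 s/m.
sin θ_2 = p·V_2 = 3.5508e-04 × 1442 = 0.5120.
θ_2 = arcsin 0.5120 = 30.80°.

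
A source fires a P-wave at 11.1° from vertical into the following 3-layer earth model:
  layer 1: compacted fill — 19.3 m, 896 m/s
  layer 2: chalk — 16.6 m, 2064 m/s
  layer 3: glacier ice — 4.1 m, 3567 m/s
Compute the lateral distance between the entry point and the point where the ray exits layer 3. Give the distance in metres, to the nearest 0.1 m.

16.9 m

Apply Snell's law at each interface; in layer i the horizontal offset is hᵢ·tan θᵢ.
Layer 1: θ = 11.10°; offset = 19.3·tan 11.10° = 3.787 m.
Layer 2: sin θ = 2064·sin 11.1°/896 = 0.4435, θ = 26.33°; offset = 16.6·tan 26.33° = 8.214 m.
Layer 3: sin θ = 3567·sin 11.1°/896 = 0.7664, θ = 50.03°; offset = 4.1·tan 50.03° = 4.892 m.
Summing the layer offsets gives 16.893 m.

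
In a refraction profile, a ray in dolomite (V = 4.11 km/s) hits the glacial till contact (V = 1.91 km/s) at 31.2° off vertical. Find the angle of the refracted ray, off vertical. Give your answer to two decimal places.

13.93°

Snell's law: sin θ₂ = (V₂/V₁)·sin θ₁ = (1.91/4.11)·sin 31.2° = 0.2407.
θ₂ = arcsin 0.2407 = 13.93° from the normal.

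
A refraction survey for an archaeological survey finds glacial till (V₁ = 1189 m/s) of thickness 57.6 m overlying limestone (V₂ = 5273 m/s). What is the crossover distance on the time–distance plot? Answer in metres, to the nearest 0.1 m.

144.9 m

x_cross = 2h·√((V₂+V₁)/(V₂−V₁)).
(V₂+V₁)/(V₂−V₁) = (5273+1189)/(5273−1189) = 1.5823; √ = 1.2579.
x_cross = 2·57.6·1.2579 = 144.91 m.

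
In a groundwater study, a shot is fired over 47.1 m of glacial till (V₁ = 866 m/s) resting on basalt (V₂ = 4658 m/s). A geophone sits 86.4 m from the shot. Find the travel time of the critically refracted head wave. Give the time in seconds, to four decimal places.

t = x/V₂ + 2h·√(V₂²−V₁²)/(V₁V₂).
√(V₂²−V₁²) = √(4658²−866²) = 4576.8 m/s; delay term = 2·47.1·4576.8/(866·4658) = 0.10688 s.
t = 86.4/4658 + 0.10688 = 0.12543 s.

0.1254 s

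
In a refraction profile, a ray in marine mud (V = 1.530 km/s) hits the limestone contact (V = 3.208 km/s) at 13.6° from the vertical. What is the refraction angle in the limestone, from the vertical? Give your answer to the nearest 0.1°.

sin θ₁/V₁ = sin θ₂/V₂ ⇒ sin θ₂ = 3.208·sin 13.6°/1.530 = 3.208·0.2351/1.530 = 0.4930.
θ₂ = arcsin 0.4930 = 29.54° from the normal.

29.5°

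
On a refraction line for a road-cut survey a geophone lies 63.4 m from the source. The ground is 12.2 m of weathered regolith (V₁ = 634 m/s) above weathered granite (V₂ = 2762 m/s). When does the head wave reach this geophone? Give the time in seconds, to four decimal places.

0.0604 s

t = x/V₂ + 2h·√(V₂²−V₁²)/(V₁V₂).
√(V₂²−V₁²) = √(2762²−634²) = 2688.2 m/s; delay term = 2·12.2·2688.2/(634·2762) = 0.03746 s.
t = 63.4/2762 + 0.03746 = 0.06041 s.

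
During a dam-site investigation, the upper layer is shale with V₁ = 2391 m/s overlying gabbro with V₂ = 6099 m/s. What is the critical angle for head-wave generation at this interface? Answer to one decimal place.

23.1°

Critical incidence: sin θ_c = V₁/V₂ = 2391/6099 = 0.3920.
θ_c = arcsin 0.3920 = 23.08°.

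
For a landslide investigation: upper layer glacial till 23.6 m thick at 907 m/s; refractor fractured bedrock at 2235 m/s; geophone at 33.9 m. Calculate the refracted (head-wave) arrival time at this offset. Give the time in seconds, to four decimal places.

0.0627 s

t = x/V₂ + 2h·√(V₂²−V₁²)/(V₁V₂).
√(V₂²−V₁²) = √(2235²−907²) = 2042.7 m/s; delay term = 2·23.6·2042.7/(907·2235) = 0.04756 s.
t = 33.9/2235 + 0.04756 = 0.06273 s.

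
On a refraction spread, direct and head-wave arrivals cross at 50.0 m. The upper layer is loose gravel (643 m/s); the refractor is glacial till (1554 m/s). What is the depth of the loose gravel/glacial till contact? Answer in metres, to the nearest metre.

16 m

x_cross = 2h·√((V₂+V₁)/(V₂−V₁)) → h = x_cross / (2·√((V₂+V₁)/(V₂−V₁))).
√((V₂+V₁)/(V₂−V₁)) = √((1554+643)/(1554−643)) = 1.5529.
h = 50.0 / (2·1.5529) = 16.10 m.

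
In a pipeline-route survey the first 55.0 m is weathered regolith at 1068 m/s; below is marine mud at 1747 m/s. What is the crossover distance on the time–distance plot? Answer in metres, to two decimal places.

223.97 m

x_cross = 2h·√((V₂+V₁)/(V₂−V₁)).
(V₂+V₁)/(V₂−V₁) = (1747+1068)/(1747−1068) = 4.1458; √ = 2.0361.
x_cross = 2·55.0·2.0361 = 223.97 m.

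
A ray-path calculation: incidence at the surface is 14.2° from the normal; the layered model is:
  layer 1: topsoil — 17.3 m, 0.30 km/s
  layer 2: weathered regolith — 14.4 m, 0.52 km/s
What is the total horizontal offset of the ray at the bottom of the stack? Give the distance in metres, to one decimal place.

11.1 m

Apply Snell's law at each interface; in layer i the horizontal offset is hᵢ·tan θᵢ.
Layer 1: θ = 14.20°; offset = 17.3·tan 14.20° = 4.378 m.
Layer 2: sin θ = 0.52·sin 14.2°/0.30 = 0.4252, θ = 25.16°; offset = 14.4·tan 25.16° = 6.765 m.
Summing the layer offsets gives 11.142 m.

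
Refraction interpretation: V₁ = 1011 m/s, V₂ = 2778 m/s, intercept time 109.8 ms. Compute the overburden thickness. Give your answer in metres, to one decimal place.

59.6 m

θ_c = arcsin(1011/2778) = 21.34°; cos θ_c = 0.9314.
tᵢ = 2h cos θ_c/V₁ ⇒ h = tᵢ·V₁/(2 cos θ_c) = 0.1098·1011/(2·0.9314) = 59.59 m.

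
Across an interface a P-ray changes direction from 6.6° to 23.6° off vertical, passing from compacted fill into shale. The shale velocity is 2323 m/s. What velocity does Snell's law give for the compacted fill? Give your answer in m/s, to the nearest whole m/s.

Snell's law: sin 6.6°/V₁ = sin 23.6°/V₂.
V₁ = V₂·sin 6.6°/sin 23.6° = 2323 × 0.2871 = 666.92 m/s.

667 m/s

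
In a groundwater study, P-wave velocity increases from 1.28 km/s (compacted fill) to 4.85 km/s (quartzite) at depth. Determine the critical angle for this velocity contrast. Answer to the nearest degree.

15°

At critical incidence the refracted ray runs along the interface (θ₂ = 90°), so sin θ_c = V₁/V₂.
θ_c = arcsin(1.28/4.85) = arcsin 0.2639 = 15.30°.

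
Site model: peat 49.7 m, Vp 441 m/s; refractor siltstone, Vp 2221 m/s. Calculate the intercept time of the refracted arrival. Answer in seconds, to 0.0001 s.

0.2209 s

θ_c = arcsin(V₁/V₂) = arcsin(441/2221) = 11.45°; cos θ_c = 0.9801.
tᵢ = 2h·cos θ_c / V₁ = 2·49.7·0.9801 / 441 = 0.22091 s.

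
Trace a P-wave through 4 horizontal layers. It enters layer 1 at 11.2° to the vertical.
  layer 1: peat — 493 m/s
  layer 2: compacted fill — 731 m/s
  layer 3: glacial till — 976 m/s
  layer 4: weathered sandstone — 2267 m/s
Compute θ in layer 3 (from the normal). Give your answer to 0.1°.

22.6°

Snell's law across each interface conserves sin θ / V, so sin θ_3 = V_3·sin θ₁/V₁.
sin θ_3 = 976 × sin 11.2° / 493 = 0.3845.
θ_3 = 22.61° from the vertical.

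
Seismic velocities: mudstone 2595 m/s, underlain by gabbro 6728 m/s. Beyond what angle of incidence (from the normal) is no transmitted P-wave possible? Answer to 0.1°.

22.7°

At critical incidence the refracted ray runs along the interface (θ₂ = 90°), so sin θ_c = V₁/V₂.
θ_c = arcsin(2595/6728) = arcsin 0.3857 = 22.69°.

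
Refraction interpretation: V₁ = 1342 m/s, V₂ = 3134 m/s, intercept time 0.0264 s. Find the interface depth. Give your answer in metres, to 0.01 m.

h = tᵢ·V₁·V₂ / (2·√(V₂²−V₁²)).
√(V₂²−V₁²) = √(3134² − 1342²) = 2832.1 m/s.
h = 0.0264 s × 1342 × 3134 / (2 × 2832.1) = 19.60 m.

19.60 m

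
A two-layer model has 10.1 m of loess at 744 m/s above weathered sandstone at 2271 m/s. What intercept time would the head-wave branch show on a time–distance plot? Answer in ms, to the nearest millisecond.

θ_c = arcsin(V₁/V₂) = arcsin(744/2271) = 19.12°; cos θ_c = 0.9448.
tᵢ = 2h·cos θ_c / V₁ = 2·10.1·0.9448 / 744 = 0.02565 s.

26 ms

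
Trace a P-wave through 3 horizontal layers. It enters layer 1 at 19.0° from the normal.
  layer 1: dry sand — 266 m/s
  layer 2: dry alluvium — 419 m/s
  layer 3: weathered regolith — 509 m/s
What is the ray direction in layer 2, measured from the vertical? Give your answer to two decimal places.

30.85°

Ray parameter p = sin 19.0° / 266 = 1.2239e-03 s/m.
sin θ_2 = p·V_2 = 1.2239e-03 × 419 = 0.5128.
θ_2 = arcsin 0.5128 = 30.85°.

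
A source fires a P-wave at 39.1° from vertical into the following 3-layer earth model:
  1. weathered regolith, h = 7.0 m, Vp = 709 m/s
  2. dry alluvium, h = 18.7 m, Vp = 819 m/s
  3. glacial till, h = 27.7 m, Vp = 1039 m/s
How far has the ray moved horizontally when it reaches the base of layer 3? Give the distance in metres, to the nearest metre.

93 m

Apply Snell's law at each interface; in layer i the horizontal offset is hᵢ·tan θᵢ.
Layer 1: θ = 39.10°; offset = 7.0·tan 39.10° = 5.689 m.
Layer 2: sin θ = 819·sin 39.1°/709 = 0.7285, θ = 46.76°; offset = 18.7·tan 46.76° = 19.888 m.
Layer 3: sin θ = 1039·sin 39.1°/709 = 0.9242, θ = 67.55°; offset = 27.7·tan 67.55° = 67.043 m.
Σ offsets = 92.619 m.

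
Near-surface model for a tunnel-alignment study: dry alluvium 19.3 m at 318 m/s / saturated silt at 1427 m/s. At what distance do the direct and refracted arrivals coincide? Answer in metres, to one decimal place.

x_cross = 2h·√((V₂+V₁)/(V₂−V₁)).
(V₂+V₁)/(V₂−V₁) = (1427+318)/(1427−318) = 1.5735; √ = 1.2544.
x_cross = 2·19.3·1.2544 = 48.42 m.

48.4 m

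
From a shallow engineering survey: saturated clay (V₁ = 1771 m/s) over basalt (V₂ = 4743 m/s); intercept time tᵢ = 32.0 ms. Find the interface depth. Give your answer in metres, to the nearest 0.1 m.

30.5 m

θ_c = arcsin(1771/4743) = 21.92°; cos θ_c = 0.9277.
tᵢ = 2h cos θ_c/V₁ ⇒ h = tᵢ·V₁/(2 cos θ_c) = 0.032·1771/(2·0.9277) = 30.55 m.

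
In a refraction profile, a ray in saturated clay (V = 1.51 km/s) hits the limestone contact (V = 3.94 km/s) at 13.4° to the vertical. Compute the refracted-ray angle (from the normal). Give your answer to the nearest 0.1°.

37.2°

Snell's law: sin θ₂ = (V₂/V₁)·sin θ₁ = (3.94/1.51)·sin 13.4° = 0.6047.
θ₂ = arcsin 0.6047 = 37.21° from the normal.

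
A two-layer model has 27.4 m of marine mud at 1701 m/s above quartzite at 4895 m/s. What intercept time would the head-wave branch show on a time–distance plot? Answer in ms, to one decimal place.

30.2 ms

tᵢ = 2h·√(V₂²−V₁²)/(V₁V₂).
√(V₂²−V₁²) = √(4895²−1701²) = 4589.9 m/s.
tᵢ = 2·27.4·4589.9/(1701·4895) = 0.03021 s.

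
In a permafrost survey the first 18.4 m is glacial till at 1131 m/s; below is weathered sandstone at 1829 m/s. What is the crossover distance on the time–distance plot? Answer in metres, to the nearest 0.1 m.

75.8 m

x_cross = 2h·√((V₂+V₁)/(V₂−V₁)).
(V₂+V₁)/(V₂−V₁) = (1829+1131)/(1829−1131) = 4.2407; √ = 2.0593.
x_cross = 2·18.4·2.0593 = 75.78 m.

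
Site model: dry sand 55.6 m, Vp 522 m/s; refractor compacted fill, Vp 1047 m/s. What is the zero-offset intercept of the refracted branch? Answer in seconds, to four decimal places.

tᵢ = 2h·√(V₂²−V₁²)/(V₁V₂).
√(V₂²−V₁²) = √(1047²−522²) = 907.6 m/s.
tᵢ = 2·55.6·907.6/(522·1047) = 0.18466 s.

0.1847 s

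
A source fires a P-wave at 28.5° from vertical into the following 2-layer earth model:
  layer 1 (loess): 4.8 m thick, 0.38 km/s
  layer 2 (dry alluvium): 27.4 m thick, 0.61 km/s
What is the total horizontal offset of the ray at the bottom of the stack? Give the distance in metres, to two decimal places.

Apply Snell's law at each interface; in layer i the horizontal offset is hᵢ·tan θᵢ.
Layer 1: θ = 28.50°; offset = 4.8·tan 28.50° = 2.6062 m.
Layer 2: sin θ = 0.61·sin 28.5°/0.38 = 0.7660, θ = 49.99°; offset = 27.4·tan 49.99° = 32.6459 m.
Total horizontal offset = 35.2521 m.

35.25 m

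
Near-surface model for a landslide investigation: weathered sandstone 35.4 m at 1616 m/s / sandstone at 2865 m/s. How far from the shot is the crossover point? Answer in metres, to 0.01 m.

134.10 m

x_cross = 2h·√((V₂+V₁)/(V₂−V₁)).
(V₂+V₁)/(V₂−V₁) = (2865+1616)/(2865−1616) = 3.5877; √ = 1.8941.
x_cross = 2·35.4·1.8941 = 134.10 m.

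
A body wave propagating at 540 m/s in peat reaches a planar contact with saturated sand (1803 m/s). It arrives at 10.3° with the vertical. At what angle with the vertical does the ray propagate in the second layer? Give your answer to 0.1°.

36.7°

Snell's law: sin θ₂ = (V₂/V₁)·sin θ₁ = (1803/540)·sin 10.3° = 0.5970.
θ₂ = sin⁻¹(0.5970) = 36.66° (from vertical).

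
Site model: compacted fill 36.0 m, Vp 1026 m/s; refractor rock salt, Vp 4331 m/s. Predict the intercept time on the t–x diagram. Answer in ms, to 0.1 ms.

tᵢ = 2h·√(V₂²−V₁²)/(V₁V₂).
√(V₂²−V₁²) = √(4331²−1026²) = 4207.7 m/s.
tᵢ = 2·36.0·4207.7/(1026·4331) = 0.06818 s.

68.2 ms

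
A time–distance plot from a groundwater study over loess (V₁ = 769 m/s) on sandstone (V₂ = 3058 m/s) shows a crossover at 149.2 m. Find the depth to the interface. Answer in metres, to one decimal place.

57.7 m

x_cross = 2h·√((V₂+V₁)/(V₂−V₁)) → h = x_cross / (2·√((V₂+V₁)/(V₂−V₁))).
√((V₂+V₁)/(V₂−V₁)) = √((3058+769)/(3058−769)) = 1.2930.
h = 149.2 / (2·1.2930) = 57.69 m.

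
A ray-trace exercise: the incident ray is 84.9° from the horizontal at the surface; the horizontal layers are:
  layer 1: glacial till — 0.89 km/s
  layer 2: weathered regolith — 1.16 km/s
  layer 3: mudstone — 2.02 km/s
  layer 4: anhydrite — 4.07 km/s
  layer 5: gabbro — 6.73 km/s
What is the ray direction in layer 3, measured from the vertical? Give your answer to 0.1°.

11.6°

From the normal: θ₁ = 90° − 84.9° = 5.1°.
Snell's law across each interface conserves sin θ / V, so sin θ_3 = V_3·sin θ₁/V₁.
sin θ_3 = 2.02 × sin 5.1° / 0.89 = 0.2018.
θ_3 = 11.64° from the vertical.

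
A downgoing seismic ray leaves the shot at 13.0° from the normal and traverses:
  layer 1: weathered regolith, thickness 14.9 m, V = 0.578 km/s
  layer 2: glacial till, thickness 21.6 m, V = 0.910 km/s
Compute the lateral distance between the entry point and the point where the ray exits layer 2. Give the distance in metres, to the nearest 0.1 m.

p = sin θ₁/V₁ = sin 13.0°/0.578 = 3.8919e-01 s/km is conserved through the stack.
Layer 1: θ = 13.00°; offset = 14.9·tan 13.00° = 3.440 m.
Layer 2: sin θ = p·0.910 = 0.3542 → θ = 20.74°; offset = 21.6·tan 20.74° = 8.180 m.
Total horizontal offset = 11.620 m.

11.6 m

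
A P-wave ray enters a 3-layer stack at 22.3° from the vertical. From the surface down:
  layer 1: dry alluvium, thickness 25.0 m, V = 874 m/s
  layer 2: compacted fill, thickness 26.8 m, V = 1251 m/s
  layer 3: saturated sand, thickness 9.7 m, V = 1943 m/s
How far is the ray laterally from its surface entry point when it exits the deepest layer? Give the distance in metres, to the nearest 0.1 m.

p = sin θ₁/V₁ = sin 22.3°/874 = 4.3416e-04 s/m is conserved through the stack.
Layer 1: θ = 22.30°; offset = 25.0·tan 22.30° = 10.253 m.
Layer 2: sin θ = p·1251 = 0.5431 → θ = 32.90°; offset = 26.8·tan 32.90° = 17.336 m.
Layer 3: sin θ = p·1943 = 0.8436 → θ = 57.52°; offset = 9.7·tan 57.52° = 15.237 m.
Σ offsets = 42.826 m.

42.8 m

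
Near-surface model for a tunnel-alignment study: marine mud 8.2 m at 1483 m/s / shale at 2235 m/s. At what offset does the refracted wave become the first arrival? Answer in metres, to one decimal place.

θ_c = arcsin(1483/2235) = 41.57°, so cos θ_c = 0.7481 and tᵢ = 2h cos θ_c/V₁ = 0.0083 s.
At crossover x/V₁ = x/V₂ + tᵢ ⇒ x = tᵢ/(1/V₁ − 1/V₂) = 0.00827/(6.7431e-04 − 4.4743e-04) = 36.47 m.

36.5 m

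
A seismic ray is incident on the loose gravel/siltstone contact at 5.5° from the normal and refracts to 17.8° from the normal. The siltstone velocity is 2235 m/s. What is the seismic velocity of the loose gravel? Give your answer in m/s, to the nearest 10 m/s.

Snell's law: sin 5.5°/V₁ = sin 17.8°/V₂.
V₁ = V₂·sin 5.5°/sin 17.8° = 2235 × 0.3135 = 700.75 m/s.

700 m/s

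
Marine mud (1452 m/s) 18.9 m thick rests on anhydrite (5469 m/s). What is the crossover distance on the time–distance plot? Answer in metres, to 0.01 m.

49.62 m

θ_c = arcsin(1452/5469) = 15.40°, so cos θ_c = 0.9641 and tᵢ = 2h cos θ_c/V₁ = 0.0251 s.
At crossover x/V₁ = x/V₂ + tᵢ ⇒ x = tᵢ/(1/V₁ − 1/V₂) = 0.02510/(6.8871e-04 − 1.8285e-04) = 49.62 m.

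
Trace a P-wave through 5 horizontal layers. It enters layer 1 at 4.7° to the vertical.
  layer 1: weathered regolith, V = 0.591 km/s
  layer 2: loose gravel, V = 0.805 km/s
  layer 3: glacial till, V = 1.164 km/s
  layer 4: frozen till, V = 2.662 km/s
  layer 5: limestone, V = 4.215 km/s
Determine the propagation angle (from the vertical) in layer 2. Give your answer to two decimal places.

6.41°

Ray parameter p = sin 4.7° / 0.591 = 1.3864e-01 s/km.
sin θ_2 = p·V_2 = 1.3864e-01 × 0.805 = 0.1116.
θ_2 = 6.41° from the vertical.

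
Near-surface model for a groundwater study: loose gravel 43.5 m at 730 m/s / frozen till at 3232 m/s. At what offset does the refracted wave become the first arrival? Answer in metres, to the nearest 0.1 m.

θ_c = arcsin(730/3232) = 13.05°, so cos θ_c = 0.9742 and tᵢ = 2h cos θ_c/V₁ = 0.1161 s.
At crossover x/V₁ = x/V₂ + tᵢ ⇒ x = tᵢ/(1/V₁ − 1/V₂) = 0.11610/(1.3699e-03 − 3.0941e-04) = 109.48 m.

109.5 m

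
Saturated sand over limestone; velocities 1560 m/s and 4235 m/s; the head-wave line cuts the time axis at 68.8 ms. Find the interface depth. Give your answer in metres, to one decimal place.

h = tᵢ·V₁·V₂ / (2·√(V₂²−V₁²)).
√(V₂²−V₁²) = √(4235² − 1560²) = 3937.2 m/s.
h = 0.0688 s × 1560 × 4235 / (2 × 3937.2) = 57.72 m.

57.7 m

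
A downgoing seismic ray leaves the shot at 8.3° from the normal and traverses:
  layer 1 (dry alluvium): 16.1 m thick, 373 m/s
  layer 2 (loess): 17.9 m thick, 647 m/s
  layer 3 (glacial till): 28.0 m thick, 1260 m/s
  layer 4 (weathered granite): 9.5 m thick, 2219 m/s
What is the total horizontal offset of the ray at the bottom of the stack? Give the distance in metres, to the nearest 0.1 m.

Apply Snell's law at each interface; in layer i the horizontal offset is hᵢ·tan θᵢ.
Layer 1: θ = 8.30°; offset = 16.1·tan 8.30° = 2.349 m.
Layer 2: sin θ = 647·sin 8.3°/373 = 0.2504, θ = 14.50°; offset = 17.9·tan 14.50° = 4.630 m.
Layer 3: sin θ = 1260·sin 8.3°/373 = 0.4876, θ = 29.19°; offset = 28.0·tan 29.19° = 15.639 m.
Layer 4: sin θ = 2219·sin 8.3°/373 = 0.8588, θ = 59.18°; offset = 9.5·tan 59.18° = 15.924 m.
Total horizontal offset = 38.542 m.

38.5 m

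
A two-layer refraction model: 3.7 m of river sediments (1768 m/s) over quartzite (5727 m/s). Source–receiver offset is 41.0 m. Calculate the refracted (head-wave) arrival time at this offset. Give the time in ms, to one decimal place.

θ_c = arcsin(V₁/V₂) = arcsin(1768/5727) = 17.98°, cos θ_c = 0.9512.
Intercept time tᵢ = 2h cos θ_c / V₁ = 2·3.7·0.9512/1768 = 0.00398 s.
t = x/V₂ + tᵢ = 41.0/5727 + 0.00398 = 0.01114 s.

11.1 ms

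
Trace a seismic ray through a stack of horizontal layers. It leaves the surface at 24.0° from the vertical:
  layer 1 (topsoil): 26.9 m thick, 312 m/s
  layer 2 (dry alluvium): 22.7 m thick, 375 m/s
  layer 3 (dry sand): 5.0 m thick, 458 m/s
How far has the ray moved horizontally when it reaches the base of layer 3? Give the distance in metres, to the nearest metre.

28 m

p = sin θ₁/V₁ = sin 24.0°/312 = 1.3036e-03 s/m is conserved through the stack.
Layer 1: θ = 24.00°; offset = 26.9·tan 24.00° = 11.977 m.
Layer 2: sin θ = p·375 = 0.4889 → θ = 29.27°; offset = 22.7·tan 29.27° = 12.721 m.
Layer 3: sin θ = p·458 = 0.5971 → θ = 36.66°; offset = 5.0·tan 36.66° = 3.721 m.
Σ offsets = 28.419 m.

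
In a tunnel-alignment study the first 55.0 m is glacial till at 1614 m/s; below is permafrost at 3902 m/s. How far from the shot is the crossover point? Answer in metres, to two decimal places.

170.80 m

x_cross = 2h·√((V₂+V₁)/(V₂−V₁)).
(V₂+V₁)/(V₂−V₁) = (3902+1614)/(3902−1614) = 2.4108; √ = 1.5527.
x_cross = 2·55.0·1.5527 = 170.80 m.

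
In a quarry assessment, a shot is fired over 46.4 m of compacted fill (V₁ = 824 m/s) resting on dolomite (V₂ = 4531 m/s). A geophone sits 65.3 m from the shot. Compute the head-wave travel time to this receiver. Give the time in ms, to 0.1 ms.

θ_c = arcsin(V₁/V₂) = arcsin(824/4531) = 10.48°, cos θ_c = 0.9833.
Intercept time tᵢ = 2h cos θ_c / V₁ = 2·46.4·0.9833/824 = 0.11074 s.
t = x/V₂ + tᵢ = 65.3/4531 + 0.11074 = 0.12516 s.

125.2 ms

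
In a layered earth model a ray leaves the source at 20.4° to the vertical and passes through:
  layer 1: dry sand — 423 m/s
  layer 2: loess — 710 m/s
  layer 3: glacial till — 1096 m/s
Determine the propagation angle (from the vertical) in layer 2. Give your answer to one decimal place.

Snell's law across each interface conserves sin θ / V, so sin θ_2 = V_2·sin θ₁/V₁.
sin θ_2 = 710 × sin 20.4° / 423 = 0.5851.
θ_2 = 35.81° from the vertical.

35.8°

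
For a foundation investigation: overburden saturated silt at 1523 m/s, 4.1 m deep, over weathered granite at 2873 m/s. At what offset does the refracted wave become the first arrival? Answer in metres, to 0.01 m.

14.80 m

x_cross = 2h·√((V₂+V₁)/(V₂−V₁)).
(V₂+V₁)/(V₂−V₁) = (2873+1523)/(2873−1523) = 3.2563; √ = 1.8045.
x_cross = 2·4.1·1.8045 = 14.80 m.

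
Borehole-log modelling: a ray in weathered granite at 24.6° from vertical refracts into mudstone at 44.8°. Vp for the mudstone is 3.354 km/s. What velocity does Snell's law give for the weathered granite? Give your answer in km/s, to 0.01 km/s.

sin 24.6° = 0.4163; sin 44.8° = 0.7046.
V₁ = V₂·(sin θ₁/sin θ₂) = 3.354·(0.4163/0.7046) = 1.98 km/s.

1.98 km/s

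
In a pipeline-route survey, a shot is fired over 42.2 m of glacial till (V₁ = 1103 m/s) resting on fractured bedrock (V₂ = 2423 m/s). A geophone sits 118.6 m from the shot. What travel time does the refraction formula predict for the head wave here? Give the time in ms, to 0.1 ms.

t = x/V₂ + 2h·√(V₂²−V₁²)/(V₁V₂).
√(V₂²−V₁²) = √(2423²−1103²) = 2157.4 m/s; delay term = 2·42.2·2157.4/(1103·2423) = 0.06813 s.
t = 118.6/2423 + 0.06813 = 0.11708 s.

117.1 ms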